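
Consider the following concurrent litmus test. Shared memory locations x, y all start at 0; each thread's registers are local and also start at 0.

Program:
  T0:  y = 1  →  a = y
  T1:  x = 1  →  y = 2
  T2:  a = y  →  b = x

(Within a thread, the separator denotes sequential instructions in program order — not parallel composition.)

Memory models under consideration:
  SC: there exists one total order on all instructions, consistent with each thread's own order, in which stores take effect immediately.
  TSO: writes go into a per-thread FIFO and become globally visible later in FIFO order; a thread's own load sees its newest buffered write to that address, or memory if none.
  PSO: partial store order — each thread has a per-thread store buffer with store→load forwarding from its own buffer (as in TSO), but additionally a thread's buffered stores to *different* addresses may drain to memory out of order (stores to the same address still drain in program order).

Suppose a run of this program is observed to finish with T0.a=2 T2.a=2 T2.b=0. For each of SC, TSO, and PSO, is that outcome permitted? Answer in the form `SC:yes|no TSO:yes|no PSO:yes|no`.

outcome vector order: (T0.a,T2.a,T2.b)
SC: 10 outcomes — {<1 0 0>; <1 0 1>; <1 1 0>; <1 1 1>; <1 2 1>; <2 0 0>; <2 0 1>; <2 1 0>; <2 1 1>; <2 2 1>}
TSO: 10 outcomes — {<1 0 0>; <1 0 1>; <1 1 0>; <1 1 1>; <1 2 1>; <2 0 0>; <2 0 1>; <2 1 0>; <2 1 1>; <2 2 1>}
PSO: 12 outcomes — {<1 0 0>; <1 0 1>; <1 1 0>; <1 1 1>; <1 2 0>; <1 2 1>; <2 0 0>; <2 0 1>; <2 1 0>; <2 1 1>; <2 2 0>; <2 2 1>}
target <2 2 0> ∈ {PSO}

SC:no TSO:no PSO:yes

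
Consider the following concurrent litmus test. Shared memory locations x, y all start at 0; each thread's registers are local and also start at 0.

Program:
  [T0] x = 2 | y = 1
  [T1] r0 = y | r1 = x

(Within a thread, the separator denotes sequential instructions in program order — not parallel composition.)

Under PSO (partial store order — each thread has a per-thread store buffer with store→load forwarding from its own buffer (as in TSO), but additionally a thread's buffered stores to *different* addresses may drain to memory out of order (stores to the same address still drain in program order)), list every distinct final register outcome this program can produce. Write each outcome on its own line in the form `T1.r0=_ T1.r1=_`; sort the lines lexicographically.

T1.r0=0 T1.r1=0
T1.r0=0 T1.r1=2
T1.r0=1 T1.r1=0
T1.r0=1 T1.r1=2

outcome vector order: (T1.r0,T1.r1)
|PSO outcomes| = 4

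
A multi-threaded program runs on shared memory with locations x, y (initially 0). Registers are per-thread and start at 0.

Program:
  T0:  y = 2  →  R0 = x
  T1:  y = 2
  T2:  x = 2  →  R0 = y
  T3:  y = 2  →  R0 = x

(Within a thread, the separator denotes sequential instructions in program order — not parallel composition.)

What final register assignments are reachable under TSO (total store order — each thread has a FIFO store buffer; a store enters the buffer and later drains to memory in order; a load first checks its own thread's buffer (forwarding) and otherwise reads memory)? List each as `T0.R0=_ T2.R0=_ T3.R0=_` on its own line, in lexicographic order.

outcome vector order: (T0.R0,T2.R0,T3.R0)
|TSO outcomes| = 8

T0.R0=0 T2.R0=0 T3.R0=0
T0.R0=0 T2.R0=0 T3.R0=2
T0.R0=0 T2.R0=2 T3.R0=0
T0.R0=0 T2.R0=2 T3.R0=2
T0.R0=2 T2.R0=0 T3.R0=0
T0.R0=2 T2.R0=0 T3.R0=2
T0.R0=2 T2.R0=2 T3.R0=0
T0.R0=2 T2.R0=2 T3.R0=2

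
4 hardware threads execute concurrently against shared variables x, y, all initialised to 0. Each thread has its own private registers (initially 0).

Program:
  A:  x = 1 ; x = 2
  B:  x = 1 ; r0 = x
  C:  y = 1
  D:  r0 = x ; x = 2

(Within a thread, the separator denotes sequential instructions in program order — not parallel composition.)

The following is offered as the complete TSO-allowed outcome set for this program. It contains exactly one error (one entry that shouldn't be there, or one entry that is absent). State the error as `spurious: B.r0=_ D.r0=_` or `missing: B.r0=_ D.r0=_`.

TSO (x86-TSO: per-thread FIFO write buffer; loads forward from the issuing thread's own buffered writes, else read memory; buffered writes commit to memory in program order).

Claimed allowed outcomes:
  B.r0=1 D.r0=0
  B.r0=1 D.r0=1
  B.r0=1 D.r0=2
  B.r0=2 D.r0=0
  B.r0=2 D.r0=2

missing: B.r0=2 D.r0=1

outcome vector order: (B.r0,D.r0)
under TSO → 10, 11, 12, 20, 21, 22
TSO∖claimed = {21}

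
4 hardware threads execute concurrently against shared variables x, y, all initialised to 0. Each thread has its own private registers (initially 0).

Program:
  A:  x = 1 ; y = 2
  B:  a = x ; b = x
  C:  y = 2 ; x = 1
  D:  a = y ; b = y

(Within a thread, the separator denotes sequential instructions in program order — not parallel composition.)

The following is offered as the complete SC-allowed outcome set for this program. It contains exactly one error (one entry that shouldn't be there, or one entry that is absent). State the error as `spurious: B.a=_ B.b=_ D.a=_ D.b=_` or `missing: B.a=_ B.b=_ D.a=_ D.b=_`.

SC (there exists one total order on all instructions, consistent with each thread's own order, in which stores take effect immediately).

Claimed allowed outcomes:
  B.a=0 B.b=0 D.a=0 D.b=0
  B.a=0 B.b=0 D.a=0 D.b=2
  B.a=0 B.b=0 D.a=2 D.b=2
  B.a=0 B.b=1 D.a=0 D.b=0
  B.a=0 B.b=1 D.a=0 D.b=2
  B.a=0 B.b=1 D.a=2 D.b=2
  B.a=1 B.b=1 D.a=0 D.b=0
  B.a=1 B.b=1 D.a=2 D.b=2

missing: B.a=1 B.b=1 D.a=0 D.b=2

outcome vector order: (B.a,B.b,D.a,D.b)
[SC] allowed = {0000; 0002; 0022; 0100; 0102; 0122; 1100; 1102; 1122}
SC∖claimed = {1102}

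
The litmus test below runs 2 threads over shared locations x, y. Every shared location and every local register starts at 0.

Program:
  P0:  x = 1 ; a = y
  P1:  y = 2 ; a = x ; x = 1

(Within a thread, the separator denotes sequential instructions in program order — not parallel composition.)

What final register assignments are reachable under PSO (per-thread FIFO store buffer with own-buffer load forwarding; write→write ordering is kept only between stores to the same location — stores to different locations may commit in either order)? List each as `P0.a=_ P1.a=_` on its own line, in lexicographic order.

outcome vector order: (P0.a,P1.a)
|PSO outcomes| = 4

P0.a=0 P1.a=0
P0.a=0 P1.a=1
P0.a=2 P1.a=0
P0.a=2 P1.a=1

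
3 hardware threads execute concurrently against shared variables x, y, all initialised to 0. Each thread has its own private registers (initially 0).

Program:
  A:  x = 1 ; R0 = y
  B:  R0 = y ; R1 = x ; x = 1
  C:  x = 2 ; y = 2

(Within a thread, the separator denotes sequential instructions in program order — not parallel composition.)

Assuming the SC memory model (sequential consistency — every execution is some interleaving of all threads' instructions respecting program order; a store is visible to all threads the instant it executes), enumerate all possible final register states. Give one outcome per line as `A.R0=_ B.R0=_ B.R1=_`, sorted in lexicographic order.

A.R0=0 B.R0=0 B.R1=0
A.R0=0 B.R0=0 B.R1=1
A.R0=0 B.R0=0 B.R1=2
A.R0=0 B.R0=2 B.R1=1
A.R0=0 B.R0=2 B.R1=2
A.R0=2 B.R0=0 B.R1=0
A.R0=2 B.R0=0 B.R1=1
A.R0=2 B.R0=0 B.R1=2
A.R0=2 B.R0=2 B.R1=1
A.R0=2 B.R0=2 B.R1=2

outcome vector order: (A.R0,B.R0,B.R1)
|SC outcomes| = 10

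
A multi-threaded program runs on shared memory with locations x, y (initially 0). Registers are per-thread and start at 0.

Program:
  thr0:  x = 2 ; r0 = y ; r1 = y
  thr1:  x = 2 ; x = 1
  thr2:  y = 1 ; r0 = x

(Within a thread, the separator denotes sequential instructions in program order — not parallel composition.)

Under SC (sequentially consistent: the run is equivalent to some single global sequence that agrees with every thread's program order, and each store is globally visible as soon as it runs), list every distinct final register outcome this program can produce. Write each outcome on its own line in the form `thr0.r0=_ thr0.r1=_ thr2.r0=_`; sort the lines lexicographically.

thr0.r0=0 thr0.r1=0 thr2.r0=1
thr0.r0=0 thr0.r1=0 thr2.r0=2
thr0.r0=0 thr0.r1=1 thr2.r0=1
thr0.r0=0 thr0.r1=1 thr2.r0=2
thr0.r0=1 thr0.r1=1 thr2.r0=0
thr0.r0=1 thr0.r1=1 thr2.r0=1
thr0.r0=1 thr0.r1=1 thr2.r0=2

outcome vector order: (thr0.r0,thr0.r1,thr2.r0)
|SC outcomes| = 7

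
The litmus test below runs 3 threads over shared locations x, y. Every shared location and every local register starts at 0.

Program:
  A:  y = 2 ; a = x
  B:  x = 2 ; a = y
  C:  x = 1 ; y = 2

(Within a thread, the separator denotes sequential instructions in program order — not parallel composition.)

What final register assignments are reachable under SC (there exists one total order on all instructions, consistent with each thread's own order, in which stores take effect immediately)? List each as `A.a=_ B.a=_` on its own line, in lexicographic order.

A.a=0 B.a=2
A.a=1 B.a=0
A.a=1 B.a=2
A.a=2 B.a=0
A.a=2 B.a=2

outcome vector order: (A.a,B.a)
|SC outcomes| = 5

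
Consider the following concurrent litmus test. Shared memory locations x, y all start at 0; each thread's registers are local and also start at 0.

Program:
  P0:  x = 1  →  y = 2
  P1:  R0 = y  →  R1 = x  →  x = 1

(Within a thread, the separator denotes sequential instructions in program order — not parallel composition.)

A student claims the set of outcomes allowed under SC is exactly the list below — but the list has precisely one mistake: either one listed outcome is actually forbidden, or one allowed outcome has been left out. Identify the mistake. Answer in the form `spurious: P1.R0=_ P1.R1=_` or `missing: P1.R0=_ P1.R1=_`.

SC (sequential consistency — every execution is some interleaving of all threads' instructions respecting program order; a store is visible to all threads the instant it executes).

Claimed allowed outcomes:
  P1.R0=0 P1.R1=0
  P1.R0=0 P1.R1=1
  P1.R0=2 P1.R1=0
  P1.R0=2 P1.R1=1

outcome vector order: (P1.R0,P1.R1)
SC (3): <0 0> <0 1> <2 1>
claimed∖SC = {<2 0>}

spurious: P1.R0=2 P1.R1=0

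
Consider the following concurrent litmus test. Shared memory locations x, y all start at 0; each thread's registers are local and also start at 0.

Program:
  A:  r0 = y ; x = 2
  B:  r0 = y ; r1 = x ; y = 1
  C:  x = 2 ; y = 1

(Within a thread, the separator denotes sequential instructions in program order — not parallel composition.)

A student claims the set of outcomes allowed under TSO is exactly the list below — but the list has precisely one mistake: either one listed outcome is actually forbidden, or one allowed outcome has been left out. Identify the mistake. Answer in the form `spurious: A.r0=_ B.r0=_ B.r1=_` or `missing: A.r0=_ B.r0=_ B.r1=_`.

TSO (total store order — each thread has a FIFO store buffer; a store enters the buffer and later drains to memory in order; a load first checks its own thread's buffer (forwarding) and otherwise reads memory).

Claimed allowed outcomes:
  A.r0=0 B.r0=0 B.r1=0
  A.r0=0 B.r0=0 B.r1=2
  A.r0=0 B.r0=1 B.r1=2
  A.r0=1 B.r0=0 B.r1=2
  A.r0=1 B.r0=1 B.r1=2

missing: A.r0=1 B.r0=0 B.r1=0

outcome vector order: (A.r0,B.r0,B.r1)
TSO: 6 outcomes — {0/0/0; 0/0/2; 0/1/2; 1/0/0; 1/0/2; 1/1/2}
TSO∖claimed = {1/0/0}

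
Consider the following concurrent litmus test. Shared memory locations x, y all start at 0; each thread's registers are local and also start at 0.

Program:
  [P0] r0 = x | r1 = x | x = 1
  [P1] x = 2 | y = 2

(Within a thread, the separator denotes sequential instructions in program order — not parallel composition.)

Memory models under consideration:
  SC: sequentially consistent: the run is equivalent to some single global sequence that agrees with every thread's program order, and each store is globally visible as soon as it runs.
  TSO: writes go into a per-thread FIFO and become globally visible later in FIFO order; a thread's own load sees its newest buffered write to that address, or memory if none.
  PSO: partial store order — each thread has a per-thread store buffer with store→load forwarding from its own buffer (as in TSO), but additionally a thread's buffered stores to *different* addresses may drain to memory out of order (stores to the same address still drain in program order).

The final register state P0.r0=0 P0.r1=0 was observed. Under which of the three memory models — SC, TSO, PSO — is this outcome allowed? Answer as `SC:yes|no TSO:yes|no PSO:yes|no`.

outcome vector order: (P0.r0,P0.r1)
SC: 3 outcomes — {<0 0>, <0 2>, <2 2>}
TSO: 3 outcomes — {<0 0>, <0 2>, <2 2>}
PSO: 3 outcomes — {<0 0>, <0 2>, <2 2>}
target <0 0> ∈ {SC,TSO,PSO}

SC:yes TSO:yes PSO:yes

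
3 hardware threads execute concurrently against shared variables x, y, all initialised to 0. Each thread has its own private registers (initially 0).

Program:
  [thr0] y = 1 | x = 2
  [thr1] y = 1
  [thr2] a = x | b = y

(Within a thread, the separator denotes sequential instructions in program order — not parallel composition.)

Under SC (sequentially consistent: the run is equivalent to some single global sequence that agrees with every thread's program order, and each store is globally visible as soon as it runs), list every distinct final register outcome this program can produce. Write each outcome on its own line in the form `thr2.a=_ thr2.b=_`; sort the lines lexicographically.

outcome vector order: (thr2.a,thr2.b)
|SC outcomes| = 3

thr2.a=0 thr2.b=0
thr2.a=0 thr2.b=1
thr2.a=2 thr2.b=1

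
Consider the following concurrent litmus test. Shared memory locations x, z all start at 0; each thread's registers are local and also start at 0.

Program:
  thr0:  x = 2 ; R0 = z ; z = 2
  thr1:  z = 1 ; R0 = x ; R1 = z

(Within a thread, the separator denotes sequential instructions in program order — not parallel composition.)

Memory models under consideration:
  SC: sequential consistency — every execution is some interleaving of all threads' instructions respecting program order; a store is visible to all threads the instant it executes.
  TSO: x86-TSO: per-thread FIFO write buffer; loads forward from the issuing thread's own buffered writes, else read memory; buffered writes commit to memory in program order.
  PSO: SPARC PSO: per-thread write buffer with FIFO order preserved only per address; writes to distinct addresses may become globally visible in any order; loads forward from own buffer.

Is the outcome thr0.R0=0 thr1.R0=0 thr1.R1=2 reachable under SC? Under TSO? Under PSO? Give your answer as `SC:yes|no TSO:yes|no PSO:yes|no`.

outcome vector order: (thr0.R0,thr1.R0,thr1.R1)
under SC → 0/2/1; 0/2/2; 1/0/1; 1/0/2; 1/2/1; 1/2/2
under TSO → 0/0/1; 0/0/2; 0/2/1; 0/2/2; 1/0/1; 1/0/2; 1/2/1; 1/2/2
under PSO → 0/0/1; 0/0/2; 0/2/1; 0/2/2; 1/0/1; 1/0/2; 1/2/1; 1/2/2
target 0/0/2 ∈ {TSO,PSO}

SC:no TSO:yes PSO:yes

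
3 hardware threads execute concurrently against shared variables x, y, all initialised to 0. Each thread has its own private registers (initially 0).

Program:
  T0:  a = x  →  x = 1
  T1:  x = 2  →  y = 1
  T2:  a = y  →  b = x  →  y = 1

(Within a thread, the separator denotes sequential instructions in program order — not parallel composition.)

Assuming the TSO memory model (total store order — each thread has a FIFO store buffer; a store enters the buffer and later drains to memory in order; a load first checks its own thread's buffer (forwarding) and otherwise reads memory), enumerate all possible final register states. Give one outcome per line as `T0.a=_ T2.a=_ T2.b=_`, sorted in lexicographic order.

T0.a=0 T2.a=0 T2.b=0
T0.a=0 T2.a=0 T2.b=1
T0.a=0 T2.a=0 T2.b=2
T0.a=0 T2.a=1 T2.b=1
T0.a=0 T2.a=1 T2.b=2
T0.a=2 T2.a=0 T2.b=0
T0.a=2 T2.a=0 T2.b=1
T0.a=2 T2.a=0 T2.b=2
T0.a=2 T2.a=1 T2.b=1
T0.a=2 T2.a=1 T2.b=2

outcome vector order: (T0.a,T2.a,T2.b)
|TSO outcomes| = 10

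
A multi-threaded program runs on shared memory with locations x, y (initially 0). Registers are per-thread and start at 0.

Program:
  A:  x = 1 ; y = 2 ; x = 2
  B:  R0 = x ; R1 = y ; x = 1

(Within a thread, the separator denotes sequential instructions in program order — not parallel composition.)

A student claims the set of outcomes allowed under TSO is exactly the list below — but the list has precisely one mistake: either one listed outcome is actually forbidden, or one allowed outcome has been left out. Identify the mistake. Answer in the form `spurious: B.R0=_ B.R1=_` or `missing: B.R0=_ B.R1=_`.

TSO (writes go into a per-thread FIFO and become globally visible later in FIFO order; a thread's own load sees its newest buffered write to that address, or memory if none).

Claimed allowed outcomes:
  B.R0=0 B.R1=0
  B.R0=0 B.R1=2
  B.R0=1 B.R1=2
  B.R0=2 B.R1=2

missing: B.R0=1 B.R1=0

outcome vector order: (B.R0,B.R1)
[TSO] allowed = {00; 02; 10; 12; 22}
TSO∖claimed = {10}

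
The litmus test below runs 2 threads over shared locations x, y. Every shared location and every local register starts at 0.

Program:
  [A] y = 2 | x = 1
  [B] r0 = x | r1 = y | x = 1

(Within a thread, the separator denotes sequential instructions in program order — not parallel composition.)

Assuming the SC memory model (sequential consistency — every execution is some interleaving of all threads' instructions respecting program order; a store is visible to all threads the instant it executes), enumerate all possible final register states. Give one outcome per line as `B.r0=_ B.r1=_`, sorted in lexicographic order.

B.r0=0 B.r1=0
B.r0=0 B.r1=2
B.r0=1 B.r1=2

outcome vector order: (B.r0,B.r1)
|SC outcomes| = 3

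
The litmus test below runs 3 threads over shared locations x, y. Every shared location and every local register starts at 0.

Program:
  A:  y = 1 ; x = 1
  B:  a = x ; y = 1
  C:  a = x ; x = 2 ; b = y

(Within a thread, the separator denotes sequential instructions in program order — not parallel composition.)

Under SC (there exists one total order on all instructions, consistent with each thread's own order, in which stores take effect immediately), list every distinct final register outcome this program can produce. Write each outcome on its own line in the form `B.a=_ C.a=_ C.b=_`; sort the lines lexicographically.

B.a=0 C.a=0 C.b=0
B.a=0 C.a=0 C.b=1
B.a=0 C.a=1 C.b=1
B.a=1 C.a=0 C.b=0
B.a=1 C.a=0 C.b=1
B.a=1 C.a=1 C.b=1
B.a=2 C.a=0 C.b=0
B.a=2 C.a=0 C.b=1
B.a=2 C.a=1 C.b=1

outcome vector order: (B.a,C.a,C.b)
|SC outcomes| = 9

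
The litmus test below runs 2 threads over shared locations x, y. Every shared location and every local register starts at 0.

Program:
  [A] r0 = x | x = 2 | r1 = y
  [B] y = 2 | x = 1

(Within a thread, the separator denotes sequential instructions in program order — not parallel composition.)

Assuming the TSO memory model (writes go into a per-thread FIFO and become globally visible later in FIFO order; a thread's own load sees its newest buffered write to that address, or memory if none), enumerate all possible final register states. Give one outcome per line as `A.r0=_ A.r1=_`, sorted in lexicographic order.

outcome vector order: (A.r0,A.r1)
|TSO outcomes| = 3

A.r0=0 A.r1=0
A.r0=0 A.r1=2
A.r0=1 A.r1=2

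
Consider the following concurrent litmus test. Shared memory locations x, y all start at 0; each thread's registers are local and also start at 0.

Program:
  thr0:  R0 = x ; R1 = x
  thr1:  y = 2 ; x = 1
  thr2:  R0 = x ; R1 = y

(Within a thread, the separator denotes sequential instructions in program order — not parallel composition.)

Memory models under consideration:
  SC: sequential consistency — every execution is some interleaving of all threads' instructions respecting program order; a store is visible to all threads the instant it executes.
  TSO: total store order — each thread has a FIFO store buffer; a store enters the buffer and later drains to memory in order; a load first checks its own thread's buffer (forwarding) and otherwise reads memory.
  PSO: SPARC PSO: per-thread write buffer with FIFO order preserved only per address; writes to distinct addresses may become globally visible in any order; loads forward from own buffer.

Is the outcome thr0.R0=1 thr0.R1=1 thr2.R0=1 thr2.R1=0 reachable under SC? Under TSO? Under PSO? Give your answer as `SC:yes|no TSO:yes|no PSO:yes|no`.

outcome vector order: (thr0.R0,thr0.R1,thr2.R0,thr2.R1)
SC (9): (0,0,0,0), (0,0,0,2), (0,0,1,2), (0,1,0,0), (0,1,0,2), (0,1,1,2), (1,1,0,0), (1,1,0,2), (1,1,1,2)
TSO (9): (0,0,0,0), (0,0,0,2), (0,0,1,2), (0,1,0,0), (0,1,0,2), (0,1,1,2), (1,1,0,0), (1,1,0,2), (1,1,1,2)
PSO (12): (0,0,0,0), (0,0,0,2), (0,0,1,0), (0,0,1,2), (0,1,0,0), (0,1,0,2), (0,1,1,0), (0,1,1,2), (1,1,0,0), (1,1,0,2), (1,1,1,0), (1,1,1,2)
target (1,1,1,0) ∈ {PSO}

SC:no TSO:no PSO:yes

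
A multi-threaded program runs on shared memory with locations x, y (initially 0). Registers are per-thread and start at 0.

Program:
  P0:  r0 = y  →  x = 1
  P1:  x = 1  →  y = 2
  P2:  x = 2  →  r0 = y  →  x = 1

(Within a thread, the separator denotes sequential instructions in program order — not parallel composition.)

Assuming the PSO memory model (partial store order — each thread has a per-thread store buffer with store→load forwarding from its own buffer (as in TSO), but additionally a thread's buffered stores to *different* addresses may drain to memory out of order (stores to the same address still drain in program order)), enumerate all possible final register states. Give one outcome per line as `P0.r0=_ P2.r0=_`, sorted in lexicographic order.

outcome vector order: (P0.r0,P2.r0)
|PSO outcomes| = 4

P0.r0=0 P2.r0=0
P0.r0=0 P2.r0=2
P0.r0=2 P2.r0=0
P0.r0=2 P2.r0=2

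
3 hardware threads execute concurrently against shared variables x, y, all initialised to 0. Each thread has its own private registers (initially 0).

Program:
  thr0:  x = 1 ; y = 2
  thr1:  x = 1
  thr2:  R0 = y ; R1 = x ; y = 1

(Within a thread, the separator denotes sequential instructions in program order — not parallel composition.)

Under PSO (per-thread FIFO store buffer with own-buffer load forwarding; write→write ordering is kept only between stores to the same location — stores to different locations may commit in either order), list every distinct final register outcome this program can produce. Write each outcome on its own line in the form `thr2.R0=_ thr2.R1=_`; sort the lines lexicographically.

thr2.R0=0 thr2.R1=0
thr2.R0=0 thr2.R1=1
thr2.R0=2 thr2.R1=0
thr2.R0=2 thr2.R1=1

outcome vector order: (thr2.R0,thr2.R1)
|PSO outcomes| = 4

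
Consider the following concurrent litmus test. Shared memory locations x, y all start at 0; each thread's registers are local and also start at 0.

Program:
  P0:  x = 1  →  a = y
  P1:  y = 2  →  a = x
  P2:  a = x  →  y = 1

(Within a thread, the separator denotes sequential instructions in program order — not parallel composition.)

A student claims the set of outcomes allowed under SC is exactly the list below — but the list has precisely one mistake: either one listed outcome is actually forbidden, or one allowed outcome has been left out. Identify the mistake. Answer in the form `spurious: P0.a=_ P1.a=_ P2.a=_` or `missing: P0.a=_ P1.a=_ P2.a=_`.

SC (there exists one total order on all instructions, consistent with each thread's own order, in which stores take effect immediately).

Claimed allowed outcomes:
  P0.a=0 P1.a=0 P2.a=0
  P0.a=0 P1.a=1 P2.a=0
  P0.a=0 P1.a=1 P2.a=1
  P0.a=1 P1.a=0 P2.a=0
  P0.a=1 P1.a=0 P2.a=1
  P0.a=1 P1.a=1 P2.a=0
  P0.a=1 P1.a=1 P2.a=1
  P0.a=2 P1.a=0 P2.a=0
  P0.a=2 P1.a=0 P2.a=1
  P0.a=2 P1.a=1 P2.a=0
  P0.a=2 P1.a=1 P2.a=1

spurious: P0.a=0 P1.a=0 P2.a=0

outcome vector order: (P0.a,P1.a,P2.a)
under SC → (0,1,0); (0,1,1); (1,0,0); (1,0,1); (1,1,0); (1,1,1); (2,0,0); (2,0,1); (2,1,0); (2,1,1)
claimed∖SC = {(0,0,0)}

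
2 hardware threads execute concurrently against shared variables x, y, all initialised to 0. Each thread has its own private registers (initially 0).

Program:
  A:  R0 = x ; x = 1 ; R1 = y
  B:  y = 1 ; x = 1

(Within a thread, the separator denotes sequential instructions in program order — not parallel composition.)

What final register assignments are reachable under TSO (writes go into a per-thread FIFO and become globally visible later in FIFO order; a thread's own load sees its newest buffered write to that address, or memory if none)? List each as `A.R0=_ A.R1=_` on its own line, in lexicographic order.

A.R0=0 A.R1=0
A.R0=0 A.R1=1
A.R0=1 A.R1=1

outcome vector order: (A.R0,A.R1)
|TSO outcomes| = 3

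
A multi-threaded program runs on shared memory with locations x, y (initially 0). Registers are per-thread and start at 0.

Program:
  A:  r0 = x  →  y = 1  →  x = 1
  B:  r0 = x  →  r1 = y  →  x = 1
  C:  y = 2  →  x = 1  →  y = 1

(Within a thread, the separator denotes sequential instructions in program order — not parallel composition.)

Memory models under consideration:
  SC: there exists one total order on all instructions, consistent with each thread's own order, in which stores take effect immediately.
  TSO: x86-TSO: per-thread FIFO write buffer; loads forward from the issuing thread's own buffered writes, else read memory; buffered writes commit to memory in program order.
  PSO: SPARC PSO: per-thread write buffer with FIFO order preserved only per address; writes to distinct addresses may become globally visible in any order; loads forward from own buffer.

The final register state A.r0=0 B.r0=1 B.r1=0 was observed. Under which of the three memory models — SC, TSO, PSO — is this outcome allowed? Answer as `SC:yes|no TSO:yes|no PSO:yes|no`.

SC:no TSO:no PSO:yes

outcome vector order: (A.r0,B.r0,B.r1)
SC (10): 000 001 002 011 012 100 101 102 111 112
TSO (10): 000 001 002 011 012 100 101 102 111 112
PSO (12): 000 001 002 010 011 012 100 101 102 110 111 112
target 010 ∈ {PSO}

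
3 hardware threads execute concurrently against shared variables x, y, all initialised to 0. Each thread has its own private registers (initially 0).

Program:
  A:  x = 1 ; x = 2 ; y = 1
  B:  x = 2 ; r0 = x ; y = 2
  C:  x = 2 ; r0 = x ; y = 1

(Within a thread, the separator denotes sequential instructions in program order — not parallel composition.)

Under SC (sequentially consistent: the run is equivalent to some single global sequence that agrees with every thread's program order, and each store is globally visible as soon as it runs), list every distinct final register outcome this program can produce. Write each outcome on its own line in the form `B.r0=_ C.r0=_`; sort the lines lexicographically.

outcome vector order: (B.r0,C.r0)
|SC outcomes| = 4

B.r0=1 C.r0=1
B.r0=1 C.r0=2
B.r0=2 C.r0=1
B.r0=2 C.r0=2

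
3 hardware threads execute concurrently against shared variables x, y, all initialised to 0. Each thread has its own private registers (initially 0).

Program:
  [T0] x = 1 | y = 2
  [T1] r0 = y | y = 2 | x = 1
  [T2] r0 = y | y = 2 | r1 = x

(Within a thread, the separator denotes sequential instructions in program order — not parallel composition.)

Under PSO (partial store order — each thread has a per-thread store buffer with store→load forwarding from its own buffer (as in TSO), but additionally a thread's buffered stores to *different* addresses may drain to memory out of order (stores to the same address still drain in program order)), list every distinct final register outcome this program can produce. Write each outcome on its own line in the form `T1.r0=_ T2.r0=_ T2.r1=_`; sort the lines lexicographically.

outcome vector order: (T1.r0,T2.r0,T2.r1)
|PSO outcomes| = 8

T1.r0=0 T2.r0=0 T2.r1=0
T1.r0=0 T2.r0=0 T2.r1=1
T1.r0=0 T2.r0=2 T2.r1=0
T1.r0=0 T2.r0=2 T2.r1=1
T1.r0=2 T2.r0=0 T2.r1=0
T1.r0=2 T2.r0=0 T2.r1=1
T1.r0=2 T2.r0=2 T2.r1=0
T1.r0=2 T2.r0=2 T2.r1=1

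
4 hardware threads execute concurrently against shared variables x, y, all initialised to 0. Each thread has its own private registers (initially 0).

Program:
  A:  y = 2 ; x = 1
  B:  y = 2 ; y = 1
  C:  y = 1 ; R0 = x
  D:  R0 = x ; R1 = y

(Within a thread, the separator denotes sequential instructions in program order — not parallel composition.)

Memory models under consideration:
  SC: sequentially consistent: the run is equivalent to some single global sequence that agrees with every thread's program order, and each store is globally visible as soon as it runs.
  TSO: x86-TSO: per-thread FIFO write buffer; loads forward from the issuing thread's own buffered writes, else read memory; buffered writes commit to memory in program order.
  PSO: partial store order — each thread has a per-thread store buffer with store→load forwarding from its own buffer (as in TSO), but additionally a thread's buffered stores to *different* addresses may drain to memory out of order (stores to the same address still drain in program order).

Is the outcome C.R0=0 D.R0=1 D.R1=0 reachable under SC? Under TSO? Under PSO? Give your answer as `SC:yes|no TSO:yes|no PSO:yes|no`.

outcome vector order: (C.R0,D.R0,D.R1)
SC (10): 000, 001, 002, 011, 012, 100, 101, 102, 111, 112
TSO (10): 000, 001, 002, 011, 012, 100, 101, 102, 111, 112
PSO (12): 000, 001, 002, 010, 011, 012, 100, 101, 102, 110, 111, 112
target 010 ∈ {PSO}

SC:no TSO:no PSO:yes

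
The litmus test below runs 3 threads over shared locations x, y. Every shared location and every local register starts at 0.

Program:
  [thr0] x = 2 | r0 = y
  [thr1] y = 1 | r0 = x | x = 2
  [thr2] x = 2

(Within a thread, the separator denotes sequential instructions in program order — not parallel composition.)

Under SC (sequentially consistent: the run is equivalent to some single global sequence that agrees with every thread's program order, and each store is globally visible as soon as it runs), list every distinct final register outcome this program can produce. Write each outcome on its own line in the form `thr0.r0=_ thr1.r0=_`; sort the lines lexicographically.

thr0.r0=0 thr1.r0=2
thr0.r0=1 thr1.r0=0
thr0.r0=1 thr1.r0=2

outcome vector order: (thr0.r0,thr1.r0)
|SC outcomes| = 3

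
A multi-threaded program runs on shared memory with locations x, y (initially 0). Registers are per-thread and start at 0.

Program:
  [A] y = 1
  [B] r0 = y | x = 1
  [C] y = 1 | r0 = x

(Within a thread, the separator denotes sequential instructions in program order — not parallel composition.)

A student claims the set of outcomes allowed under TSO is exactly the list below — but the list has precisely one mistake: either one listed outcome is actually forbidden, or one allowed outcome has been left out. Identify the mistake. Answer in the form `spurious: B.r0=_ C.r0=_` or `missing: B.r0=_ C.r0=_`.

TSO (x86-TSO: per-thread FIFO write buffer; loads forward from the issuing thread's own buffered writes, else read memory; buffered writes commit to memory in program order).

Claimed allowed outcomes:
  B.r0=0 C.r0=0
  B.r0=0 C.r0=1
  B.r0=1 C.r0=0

missing: B.r0=1 C.r0=1

outcome vector order: (B.r0,C.r0)
[TSO] allowed = {00 01 10 11}
TSO∖claimed = {11}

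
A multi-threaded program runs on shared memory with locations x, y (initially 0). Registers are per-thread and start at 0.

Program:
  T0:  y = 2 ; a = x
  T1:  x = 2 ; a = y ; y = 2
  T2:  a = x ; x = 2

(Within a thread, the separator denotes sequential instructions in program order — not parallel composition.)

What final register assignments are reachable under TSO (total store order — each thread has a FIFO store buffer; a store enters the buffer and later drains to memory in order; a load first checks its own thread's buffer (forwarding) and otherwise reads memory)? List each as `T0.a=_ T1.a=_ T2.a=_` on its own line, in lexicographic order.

T0.a=0 T1.a=0 T2.a=0
T0.a=0 T1.a=0 T2.a=2
T0.a=0 T1.a=2 T2.a=0
T0.a=0 T1.a=2 T2.a=2
T0.a=2 T1.a=0 T2.a=0
T0.a=2 T1.a=0 T2.a=2
T0.a=2 T1.a=2 T2.a=0
T0.a=2 T1.a=2 T2.a=2

outcome vector order: (T0.a,T1.a,T2.a)
|TSO outcomes| = 8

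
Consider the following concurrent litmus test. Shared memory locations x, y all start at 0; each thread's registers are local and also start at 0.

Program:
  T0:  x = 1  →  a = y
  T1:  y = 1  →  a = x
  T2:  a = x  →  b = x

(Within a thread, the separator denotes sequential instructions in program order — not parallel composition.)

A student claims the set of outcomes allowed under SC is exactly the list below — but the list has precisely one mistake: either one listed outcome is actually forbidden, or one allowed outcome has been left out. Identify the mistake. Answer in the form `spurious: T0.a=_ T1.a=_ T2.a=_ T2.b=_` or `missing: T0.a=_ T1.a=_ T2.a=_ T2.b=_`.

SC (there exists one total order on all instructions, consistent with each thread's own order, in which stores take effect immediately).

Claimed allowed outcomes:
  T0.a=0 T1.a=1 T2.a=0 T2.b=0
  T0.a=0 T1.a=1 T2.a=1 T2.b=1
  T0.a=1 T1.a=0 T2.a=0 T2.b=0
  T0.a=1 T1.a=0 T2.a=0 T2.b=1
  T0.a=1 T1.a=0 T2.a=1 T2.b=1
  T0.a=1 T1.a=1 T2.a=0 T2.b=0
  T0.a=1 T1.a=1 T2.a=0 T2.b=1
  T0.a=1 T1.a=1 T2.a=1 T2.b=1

missing: T0.a=0 T1.a=1 T2.a=0 T2.b=1

outcome vector order: (T0.a,T1.a,T2.a,T2.b)
SC: 9 outcomes — {0/1/0/0; 0/1/0/1; 0/1/1/1; 1/0/0/0; 1/0/0/1; 1/0/1/1; 1/1/0/0; 1/1/0/1; 1/1/1/1}
SC∖claimed = {0/1/0/1}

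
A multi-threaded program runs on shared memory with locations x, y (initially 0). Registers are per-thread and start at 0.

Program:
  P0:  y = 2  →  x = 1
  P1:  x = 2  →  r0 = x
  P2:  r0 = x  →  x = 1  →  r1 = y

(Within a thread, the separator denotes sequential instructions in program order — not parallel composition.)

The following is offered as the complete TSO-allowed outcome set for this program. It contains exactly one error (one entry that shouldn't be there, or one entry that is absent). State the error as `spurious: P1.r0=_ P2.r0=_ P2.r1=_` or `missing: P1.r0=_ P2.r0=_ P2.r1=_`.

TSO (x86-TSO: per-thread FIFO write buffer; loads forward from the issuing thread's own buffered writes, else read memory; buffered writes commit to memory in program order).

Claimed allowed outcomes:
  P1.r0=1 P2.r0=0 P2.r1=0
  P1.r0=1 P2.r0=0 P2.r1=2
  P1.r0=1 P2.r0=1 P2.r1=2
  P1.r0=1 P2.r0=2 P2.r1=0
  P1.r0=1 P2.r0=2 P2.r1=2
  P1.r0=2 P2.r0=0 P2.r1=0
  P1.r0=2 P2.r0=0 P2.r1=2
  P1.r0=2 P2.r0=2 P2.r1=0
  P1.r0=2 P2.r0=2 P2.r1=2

outcome vector order: (P1.r0,P2.r0,P2.r1)
TSO (10): <1 0 0>, <1 0 2>, <1 1 2>, <1 2 0>, <1 2 2>, <2 0 0>, <2 0 2>, <2 1 2>, <2 2 0>, <2 2 2>
TSO∖claimed = {<2 1 2>}

missing: P1.r0=2 P2.r0=1 P2.r1=2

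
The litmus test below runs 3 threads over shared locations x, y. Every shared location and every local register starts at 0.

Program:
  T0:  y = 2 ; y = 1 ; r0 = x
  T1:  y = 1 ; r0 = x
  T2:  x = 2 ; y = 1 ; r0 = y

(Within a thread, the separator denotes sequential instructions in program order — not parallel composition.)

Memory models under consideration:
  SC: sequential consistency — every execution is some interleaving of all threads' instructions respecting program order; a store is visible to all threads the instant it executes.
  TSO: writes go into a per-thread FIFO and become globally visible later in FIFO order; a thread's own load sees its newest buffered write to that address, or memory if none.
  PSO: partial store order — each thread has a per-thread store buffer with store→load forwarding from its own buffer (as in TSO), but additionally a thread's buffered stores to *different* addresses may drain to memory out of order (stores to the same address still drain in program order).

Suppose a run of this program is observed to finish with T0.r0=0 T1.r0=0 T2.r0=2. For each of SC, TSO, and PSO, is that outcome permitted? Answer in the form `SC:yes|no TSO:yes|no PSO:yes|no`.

outcome vector order: (T0.r0,T1.r0,T2.r0)
SC: 6 outcomes — {001 021 201 202 221 222}
TSO: 8 outcomes — {001 002 021 022 201 202 221 222}
PSO: 8 outcomes — {001 002 021 022 201 202 221 222}
target 002 ∈ {TSO,PSO}

SC:no TSO:yes PSO:yes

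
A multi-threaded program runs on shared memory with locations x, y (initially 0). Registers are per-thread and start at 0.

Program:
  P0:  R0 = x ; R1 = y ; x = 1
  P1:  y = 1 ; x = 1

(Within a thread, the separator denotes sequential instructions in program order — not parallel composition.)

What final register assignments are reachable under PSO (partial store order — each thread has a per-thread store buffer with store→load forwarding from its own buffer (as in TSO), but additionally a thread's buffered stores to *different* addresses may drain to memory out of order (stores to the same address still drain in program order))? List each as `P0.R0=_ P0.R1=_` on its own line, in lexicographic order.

P0.R0=0 P0.R1=0
P0.R0=0 P0.R1=1
P0.R0=1 P0.R1=0
P0.R0=1 P0.R1=1

outcome vector order: (P0.R0,P0.R1)
|PSO outcomes| = 4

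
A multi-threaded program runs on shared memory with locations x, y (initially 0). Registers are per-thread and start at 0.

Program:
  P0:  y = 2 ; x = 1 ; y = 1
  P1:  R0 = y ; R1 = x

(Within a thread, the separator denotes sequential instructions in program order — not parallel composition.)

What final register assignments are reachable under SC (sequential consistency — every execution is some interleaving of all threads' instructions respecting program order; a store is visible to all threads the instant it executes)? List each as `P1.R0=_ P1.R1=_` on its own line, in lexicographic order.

P1.R0=0 P1.R1=0
P1.R0=0 P1.R1=1
P1.R0=1 P1.R1=1
P1.R0=2 P1.R1=0
P1.R0=2 P1.R1=1

outcome vector order: (P1.R0,P1.R1)
|SC outcomes| = 5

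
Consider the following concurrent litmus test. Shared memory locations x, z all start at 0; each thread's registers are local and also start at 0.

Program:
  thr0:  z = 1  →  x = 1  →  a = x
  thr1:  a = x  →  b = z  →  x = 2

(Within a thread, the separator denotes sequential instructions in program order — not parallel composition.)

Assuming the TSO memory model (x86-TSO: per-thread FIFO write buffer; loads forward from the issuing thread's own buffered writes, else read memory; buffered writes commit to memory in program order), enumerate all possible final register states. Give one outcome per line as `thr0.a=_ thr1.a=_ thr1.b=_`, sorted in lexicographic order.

outcome vector order: (thr0.a,thr1.a,thr1.b)
|TSO outcomes| = 6

thr0.a=1 thr1.a=0 thr1.b=0
thr0.a=1 thr1.a=0 thr1.b=1
thr0.a=1 thr1.a=1 thr1.b=1
thr0.a=2 thr1.a=0 thr1.b=0
thr0.a=2 thr1.a=0 thr1.b=1
thr0.a=2 thr1.a=1 thr1.b=1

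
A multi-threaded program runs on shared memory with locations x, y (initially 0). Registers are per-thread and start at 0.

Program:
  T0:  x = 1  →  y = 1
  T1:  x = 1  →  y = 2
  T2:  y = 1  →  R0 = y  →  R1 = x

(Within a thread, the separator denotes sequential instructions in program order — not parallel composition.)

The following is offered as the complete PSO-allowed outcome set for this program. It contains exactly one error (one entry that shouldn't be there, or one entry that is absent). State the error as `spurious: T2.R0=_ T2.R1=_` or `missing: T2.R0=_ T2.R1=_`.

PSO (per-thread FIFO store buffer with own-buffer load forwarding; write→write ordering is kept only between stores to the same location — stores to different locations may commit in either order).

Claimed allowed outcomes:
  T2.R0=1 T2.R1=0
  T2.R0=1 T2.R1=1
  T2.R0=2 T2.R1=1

outcome vector order: (T2.R0,T2.R1)
PSO (4): <1 0>, <1 1>, <2 0>, <2 1>
PSO∖claimed = {<2 0>}

missing: T2.R0=2 T2.R1=0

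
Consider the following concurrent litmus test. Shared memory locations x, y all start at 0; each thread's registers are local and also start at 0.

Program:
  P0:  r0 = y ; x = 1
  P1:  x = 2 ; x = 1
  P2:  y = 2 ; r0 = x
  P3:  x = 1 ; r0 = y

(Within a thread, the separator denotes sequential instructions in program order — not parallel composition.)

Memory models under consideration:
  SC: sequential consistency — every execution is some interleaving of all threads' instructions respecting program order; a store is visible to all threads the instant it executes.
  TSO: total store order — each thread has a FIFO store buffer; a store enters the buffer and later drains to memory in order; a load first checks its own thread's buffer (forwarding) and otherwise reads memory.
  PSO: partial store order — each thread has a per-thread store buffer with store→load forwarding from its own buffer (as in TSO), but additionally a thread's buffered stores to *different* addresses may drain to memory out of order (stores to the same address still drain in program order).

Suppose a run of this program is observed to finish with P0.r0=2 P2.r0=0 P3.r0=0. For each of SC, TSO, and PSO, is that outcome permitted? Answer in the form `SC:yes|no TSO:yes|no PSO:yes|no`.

SC:no TSO:yes PSO:yes

outcome vector order: (P0.r0,P2.r0,P3.r0)
SC (10): <0 0 2>, <0 1 0>, <0 1 2>, <0 2 0>, <0 2 2>, <2 0 2>, <2 1 0>, <2 1 2>, <2 2 0>, <2 2 2>
TSO (12): <0 0 0>, <0 0 2>, <0 1 0>, <0 1 2>, <0 2 0>, <0 2 2>, <2 0 0>, <2 0 2>, <2 1 0>, <2 1 2>, <2 2 0>, <2 2 2>
PSO (12): <0 0 0>, <0 0 2>, <0 1 0>, <0 1 2>, <0 2 0>, <0 2 2>, <2 0 0>, <2 0 2>, <2 1 0>, <2 1 2>, <2 2 0>, <2 2 2>
target <2 0 0> ∈ {TSO,PSO}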